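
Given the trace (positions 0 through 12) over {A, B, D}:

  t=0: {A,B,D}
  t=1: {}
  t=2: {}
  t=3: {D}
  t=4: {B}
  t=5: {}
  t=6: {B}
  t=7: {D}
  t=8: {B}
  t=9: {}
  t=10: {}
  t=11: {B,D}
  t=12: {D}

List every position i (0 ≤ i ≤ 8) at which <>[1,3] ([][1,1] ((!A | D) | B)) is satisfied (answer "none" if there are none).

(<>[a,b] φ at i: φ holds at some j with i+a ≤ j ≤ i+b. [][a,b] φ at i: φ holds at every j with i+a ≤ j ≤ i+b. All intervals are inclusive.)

Evaluate at each i in [0,8]:
  i=0: ✓ (witness j=1)
  i=1: ✓ (witness j=2)
  i=2: ✓ (witness j=3)
  i=3: ✓ (witness j=4)
  i=4: ✓ (witness j=5)
  i=5: ✓ (witness j=6)
  i=6: ✓ (witness j=7)
  i=7: ✓ (witness j=8)
  i=8: ✓ (witness j=9)

0, 1, 2, 3, 4, 5, 6, 7, 8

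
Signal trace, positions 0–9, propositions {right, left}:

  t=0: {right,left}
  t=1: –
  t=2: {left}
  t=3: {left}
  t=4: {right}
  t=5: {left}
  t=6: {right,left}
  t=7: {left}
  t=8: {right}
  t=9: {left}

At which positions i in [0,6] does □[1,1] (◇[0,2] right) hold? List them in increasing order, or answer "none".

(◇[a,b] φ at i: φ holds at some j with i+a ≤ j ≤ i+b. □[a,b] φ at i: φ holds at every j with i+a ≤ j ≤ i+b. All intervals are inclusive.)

Evaluate at each i in [0,6]:
  i=0: ✗ (fails at j=1)
  i=1: ✓ (all of [2,2])
  i=2: ✓ (all of [3,3])
  i=3: ✓ (all of [4,4])
  i=4: ✓ (all of [5,5])
  i=5: ✓ (all of [6,6])
  i=6: ✓ (all of [7,7])

1, 2, 3, 4, 5, 6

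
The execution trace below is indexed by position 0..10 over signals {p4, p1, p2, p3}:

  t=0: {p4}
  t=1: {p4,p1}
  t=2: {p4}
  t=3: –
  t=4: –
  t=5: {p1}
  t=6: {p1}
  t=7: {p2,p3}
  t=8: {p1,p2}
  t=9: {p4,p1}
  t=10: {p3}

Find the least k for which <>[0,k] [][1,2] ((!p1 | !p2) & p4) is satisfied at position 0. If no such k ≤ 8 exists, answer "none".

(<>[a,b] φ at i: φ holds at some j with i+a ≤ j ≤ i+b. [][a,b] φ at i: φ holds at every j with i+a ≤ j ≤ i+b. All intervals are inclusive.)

Scan j = 0,1,… for [][1,2] ((!p1 | !p2) & p4):
  j=0: holds
First hit at j=0, so smallest k = 0-0 = 0.

0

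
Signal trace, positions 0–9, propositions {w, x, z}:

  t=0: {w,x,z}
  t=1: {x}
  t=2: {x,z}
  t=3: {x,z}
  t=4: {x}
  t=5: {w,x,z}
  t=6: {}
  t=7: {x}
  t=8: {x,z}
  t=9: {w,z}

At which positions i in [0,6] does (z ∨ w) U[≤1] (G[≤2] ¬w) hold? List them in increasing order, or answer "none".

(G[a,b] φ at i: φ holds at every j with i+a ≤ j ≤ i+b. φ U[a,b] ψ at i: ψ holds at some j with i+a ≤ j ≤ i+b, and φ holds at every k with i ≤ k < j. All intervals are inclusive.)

Evaluate at each i in [0,6]:
  i=0: ✓ (rhs at j=1; lhs holds on [0,0])
  i=1: ✓ (rhs at j=1)
  i=2: ✓ (rhs at j=2)
  i=3: ✗ (no rhs in [3,4])
  i=4: ✗ (no rhs in [4,5])
  i=5: ✓ (rhs at j=6; lhs holds on [5,5])
  i=6: ✓ (rhs at j=6)

0, 1, 2, 5, 6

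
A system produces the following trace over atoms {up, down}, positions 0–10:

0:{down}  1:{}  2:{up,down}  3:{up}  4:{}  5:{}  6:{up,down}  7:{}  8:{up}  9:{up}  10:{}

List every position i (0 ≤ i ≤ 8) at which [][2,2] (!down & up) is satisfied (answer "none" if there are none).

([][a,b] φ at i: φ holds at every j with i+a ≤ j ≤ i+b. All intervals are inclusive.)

1, 6, 7

Evaluate at each i in [0,8]:
  i=0: ✗ (fails at j=2)
  i=1: ✓ (all of [3,3])
  i=2: ✗ (fails at j=4)
  i=3: ✗ (fails at j=5)
  i=4: ✗ (fails at j=6)
  i=5: ✗ (fails at j=7)
  i=6: ✓ (all of [8,8])
  i=7: ✓ (all of [9,9])
  i=8: ✗ (fails at j=10)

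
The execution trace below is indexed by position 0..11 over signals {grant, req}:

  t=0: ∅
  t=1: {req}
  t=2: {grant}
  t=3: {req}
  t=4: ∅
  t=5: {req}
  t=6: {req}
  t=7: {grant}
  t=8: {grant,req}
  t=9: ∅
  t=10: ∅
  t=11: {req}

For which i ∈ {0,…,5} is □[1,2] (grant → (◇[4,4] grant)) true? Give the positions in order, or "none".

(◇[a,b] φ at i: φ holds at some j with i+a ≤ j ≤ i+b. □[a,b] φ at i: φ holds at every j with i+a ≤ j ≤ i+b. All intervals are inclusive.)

Evaluate at each i in [0,5]:
  i=0: ✗ (fails at j=2)
  i=1: ✗ (fails at j=2)
  i=2: ✓ (all of [3,4])
  i=3: ✓ (all of [4,5])
  i=4: ✓ (all of [5,6])
  i=5: ✗ (fails at j=7)

2, 3, 4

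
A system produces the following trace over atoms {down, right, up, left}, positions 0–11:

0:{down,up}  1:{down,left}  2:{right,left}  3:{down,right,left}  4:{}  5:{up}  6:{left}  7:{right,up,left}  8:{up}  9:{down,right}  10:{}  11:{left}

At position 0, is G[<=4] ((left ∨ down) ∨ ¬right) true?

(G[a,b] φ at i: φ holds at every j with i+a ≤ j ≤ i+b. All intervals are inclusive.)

Check ((left ∨ down) ∨ ¬right) at every j in [0,4]:
  j=0: true
  j=1: true
  j=2: true
  j=3: true
  j=4: true
All positions satisfy it → formula holds.

Yes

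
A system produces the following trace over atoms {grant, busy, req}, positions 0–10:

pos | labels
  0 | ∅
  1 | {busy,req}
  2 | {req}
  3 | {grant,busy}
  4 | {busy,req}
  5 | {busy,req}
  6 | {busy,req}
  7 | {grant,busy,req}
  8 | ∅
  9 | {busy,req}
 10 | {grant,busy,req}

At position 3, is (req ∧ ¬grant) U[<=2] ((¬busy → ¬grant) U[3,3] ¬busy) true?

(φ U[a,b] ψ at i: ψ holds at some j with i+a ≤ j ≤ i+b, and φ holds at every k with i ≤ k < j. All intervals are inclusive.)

False

Need some j in [3,5] with ((¬busy → ¬grant) U[3,3] ¬busy), and (req ∧ ¬grant) at every k in [3,j-1].
  j=3: ((¬busy → ¬grant) U[3,3] ¬busy) — fails.
  j=4: ((¬busy → ¬grant) U[3,3] ¬busy) — fails.
  j=5: ((¬busy → ¬grant) U[3,3] ¬busy) holds, but (req ∧ ¬grant) fails at k=3 → not this j.
No j in the window works → until fails.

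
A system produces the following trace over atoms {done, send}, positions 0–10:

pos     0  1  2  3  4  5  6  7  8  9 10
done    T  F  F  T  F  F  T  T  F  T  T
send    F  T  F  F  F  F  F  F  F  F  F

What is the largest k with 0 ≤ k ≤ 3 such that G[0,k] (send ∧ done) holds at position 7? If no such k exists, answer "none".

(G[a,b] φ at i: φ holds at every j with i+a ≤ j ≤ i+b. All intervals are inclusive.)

(send ∧ done) must hold from j=7 onward; find where it first fails.
  j=7: fails → no k works.

none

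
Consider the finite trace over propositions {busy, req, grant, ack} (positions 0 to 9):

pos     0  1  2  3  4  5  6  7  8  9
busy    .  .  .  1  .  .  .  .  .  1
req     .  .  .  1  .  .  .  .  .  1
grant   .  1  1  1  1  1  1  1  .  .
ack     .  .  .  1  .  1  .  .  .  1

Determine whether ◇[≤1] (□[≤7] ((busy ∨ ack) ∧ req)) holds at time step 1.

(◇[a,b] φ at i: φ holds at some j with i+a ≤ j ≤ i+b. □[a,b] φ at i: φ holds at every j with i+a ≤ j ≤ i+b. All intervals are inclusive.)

False

Check □[≤7] ((busy ∨ ack) ∧ req) at each j in [1,2]:
  j=1: fails at 1
  j=2: fails at 2
No position in the window satisfies it → formula fails.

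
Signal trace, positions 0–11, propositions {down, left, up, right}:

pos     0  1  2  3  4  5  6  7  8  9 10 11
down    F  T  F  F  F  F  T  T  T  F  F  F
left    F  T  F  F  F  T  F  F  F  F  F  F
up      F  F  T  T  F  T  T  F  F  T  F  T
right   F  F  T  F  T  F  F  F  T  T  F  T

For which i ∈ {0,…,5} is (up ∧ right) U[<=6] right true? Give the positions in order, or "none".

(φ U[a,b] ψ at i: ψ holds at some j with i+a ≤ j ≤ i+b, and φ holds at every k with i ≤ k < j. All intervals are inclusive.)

2, 4

Evaluate at each i in [0,5]:
  i=0: ✗ (lhs fails at k=0 before rhs at j=2)
  i=1: ✗ (lhs fails at k=1 before rhs at j=2)
  i=2: ✓ (rhs at j=2)
  i=3: ✗ (lhs fails at k=3 before rhs at j=4)
  i=4: ✓ (rhs at j=4)
  i=5: ✗ (lhs fails at k=5 before rhs at j=8)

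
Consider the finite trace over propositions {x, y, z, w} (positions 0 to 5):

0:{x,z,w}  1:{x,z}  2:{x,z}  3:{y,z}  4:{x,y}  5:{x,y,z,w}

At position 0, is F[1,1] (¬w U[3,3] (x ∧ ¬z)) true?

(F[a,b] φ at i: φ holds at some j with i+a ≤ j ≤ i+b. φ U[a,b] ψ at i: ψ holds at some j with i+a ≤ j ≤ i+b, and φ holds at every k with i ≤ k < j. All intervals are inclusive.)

Check (¬w U[3,3] (x ∧ ¬z)) at each j in [1,1]:
  j=1: holds
Found at j=1 → formula holds.

Yes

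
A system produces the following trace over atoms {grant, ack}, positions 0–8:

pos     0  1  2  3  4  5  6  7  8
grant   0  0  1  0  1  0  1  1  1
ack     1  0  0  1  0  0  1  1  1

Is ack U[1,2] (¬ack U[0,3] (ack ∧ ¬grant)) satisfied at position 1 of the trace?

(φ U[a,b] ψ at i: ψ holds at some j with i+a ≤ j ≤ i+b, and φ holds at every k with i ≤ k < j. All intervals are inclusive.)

False

Need some j in [2,3] with (¬ack U[0,3] (ack ∧ ¬grant)), and ack at every k in [1,j-1].
  j=2: (¬ack U[0,3] (ack ∧ ¬grant)) holds, but ack fails at k=1 → not this j.
  j=3: (¬ack U[0,3] (ack ∧ ¬grant)) holds, but ack fails at k=1 → not this j.
No j in the window works → until fails.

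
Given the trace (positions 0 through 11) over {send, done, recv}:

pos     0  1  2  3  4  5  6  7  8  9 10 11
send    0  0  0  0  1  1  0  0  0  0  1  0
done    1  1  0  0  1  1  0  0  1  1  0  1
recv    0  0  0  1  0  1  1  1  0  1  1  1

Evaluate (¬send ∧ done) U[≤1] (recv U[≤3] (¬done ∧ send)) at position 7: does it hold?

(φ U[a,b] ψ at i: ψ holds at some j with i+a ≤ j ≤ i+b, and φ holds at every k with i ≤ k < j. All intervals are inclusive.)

Does not hold

Need some j in [7,8] with (recv U[≤3] (¬done ∧ send)), and (¬send ∧ done) at every k in [7,j-1].
  j=7: (recv U[≤3] (¬done ∧ send)) — fails.
  j=8: (recv U[≤3] (¬done ∧ send)) — fails.
No j in the window works → until fails.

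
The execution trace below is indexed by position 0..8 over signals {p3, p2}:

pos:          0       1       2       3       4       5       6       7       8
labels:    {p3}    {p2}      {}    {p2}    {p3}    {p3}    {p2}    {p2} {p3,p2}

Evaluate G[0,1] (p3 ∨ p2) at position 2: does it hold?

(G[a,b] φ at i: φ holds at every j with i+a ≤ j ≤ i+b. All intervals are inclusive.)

Check (p3 ∨ p2) at every j in [2,3]:
  j=2: false
  j=3: true
Fails at j=2 → formula fails.

False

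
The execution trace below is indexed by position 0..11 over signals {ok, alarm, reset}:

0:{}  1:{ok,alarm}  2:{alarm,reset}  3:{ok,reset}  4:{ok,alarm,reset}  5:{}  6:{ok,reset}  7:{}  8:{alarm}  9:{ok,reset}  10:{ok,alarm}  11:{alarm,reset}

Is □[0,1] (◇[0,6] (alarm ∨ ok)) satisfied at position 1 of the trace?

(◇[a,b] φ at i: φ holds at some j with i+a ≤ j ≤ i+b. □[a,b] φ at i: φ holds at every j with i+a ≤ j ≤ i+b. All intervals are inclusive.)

Check ◇[0,6] (alarm ∨ ok) at every j in [1,2]:
  j=1: holds (witness at 1)
  j=2: holds (witness at 2)
All positions satisfy it → formula holds.

Holds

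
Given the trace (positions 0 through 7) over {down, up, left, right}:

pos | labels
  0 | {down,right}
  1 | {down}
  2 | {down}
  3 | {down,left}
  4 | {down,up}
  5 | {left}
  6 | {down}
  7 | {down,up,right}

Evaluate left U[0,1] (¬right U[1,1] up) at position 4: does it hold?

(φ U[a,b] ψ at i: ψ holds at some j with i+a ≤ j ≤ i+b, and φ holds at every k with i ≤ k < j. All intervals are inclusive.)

Need some j in [4,5] with (¬right U[1,1] up), and left at every k in [4,j-1].
  j=4: (¬right U[1,1] up) — fails.
  j=5: (¬right U[1,1] up) — fails.
No j in the window works → until fails.

Does not hold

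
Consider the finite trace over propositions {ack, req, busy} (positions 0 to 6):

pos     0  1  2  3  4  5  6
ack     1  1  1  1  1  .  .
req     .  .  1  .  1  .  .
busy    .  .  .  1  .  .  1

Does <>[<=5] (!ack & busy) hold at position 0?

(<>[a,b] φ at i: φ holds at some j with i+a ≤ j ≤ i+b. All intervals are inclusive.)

No

Check (!ack & busy) at each j in [0,5]:
  j=0: false
  j=1: false
  j=2: false
  j=3: false
  j=4: false
  j=5: false
No position in the window satisfies it → formula fails.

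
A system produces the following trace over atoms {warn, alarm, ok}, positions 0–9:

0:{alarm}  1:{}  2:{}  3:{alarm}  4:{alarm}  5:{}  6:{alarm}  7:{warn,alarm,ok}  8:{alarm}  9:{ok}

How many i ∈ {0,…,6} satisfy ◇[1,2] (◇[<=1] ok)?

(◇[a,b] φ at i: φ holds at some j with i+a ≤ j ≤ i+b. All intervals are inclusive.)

Evaluate at each i in [0,6]:
  i=0: ✗ (none in [1,2])
  i=1: ✗ (none in [2,3])
  i=2: ✗ (none in [3,4])
  i=3: ✗ (none in [4,5])
  i=4: ✓ (witness j=6)
  i=5: ✓ (witness j=6)
  i=6: ✓ (witness j=7)
Positions where it holds: {4, 5, 6} → 3.

3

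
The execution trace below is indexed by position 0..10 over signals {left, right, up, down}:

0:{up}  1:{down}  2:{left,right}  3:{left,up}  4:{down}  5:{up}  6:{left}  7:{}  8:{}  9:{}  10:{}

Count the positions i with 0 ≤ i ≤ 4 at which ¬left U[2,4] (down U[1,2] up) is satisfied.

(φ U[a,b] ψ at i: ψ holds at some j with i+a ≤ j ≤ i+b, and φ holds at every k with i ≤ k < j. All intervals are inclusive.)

0

Evaluate at each i in [0,4]:
  i=0: ✗ (lhs fails at k=2 before rhs at j=4)
  i=1: ✗ (lhs fails at k=2 before rhs at j=4)
  i=2: ✗ (lhs fails at k=2 before rhs at j=4)
  i=3: ✗ (no rhs in [5,7])
  i=4: ✗ (no rhs in [6,8])
Positions where it holds: {} → 0.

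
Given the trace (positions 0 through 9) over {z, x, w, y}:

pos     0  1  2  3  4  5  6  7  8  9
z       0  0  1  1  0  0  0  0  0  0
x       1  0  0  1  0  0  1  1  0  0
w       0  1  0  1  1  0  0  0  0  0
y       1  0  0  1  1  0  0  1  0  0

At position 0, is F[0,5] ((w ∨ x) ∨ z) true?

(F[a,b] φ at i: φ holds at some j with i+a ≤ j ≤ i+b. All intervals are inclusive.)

True

Check ((w ∨ x) ∨ z) at each j in [0,5]:
  j=0: true
  j=1: true
  j=2: true
  j=3: true
  j=4: true
  j=5: false
Found at j=0 → formula holds.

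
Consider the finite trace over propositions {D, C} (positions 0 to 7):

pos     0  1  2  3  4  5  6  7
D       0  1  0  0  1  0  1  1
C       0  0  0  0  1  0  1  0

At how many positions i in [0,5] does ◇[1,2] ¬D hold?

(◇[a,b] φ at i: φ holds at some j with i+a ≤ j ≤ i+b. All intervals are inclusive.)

5

Evaluate at each i in [0,5]:
  i=0: ✓ (witness j=2)
  i=1: ✓ (witness j=2)
  i=2: ✓ (witness j=3)
  i=3: ✓ (witness j=5)
  i=4: ✓ (witness j=5)
  i=5: ✗ (none in [6,7])
Positions where it holds: {0, 1, 2, 3, 4} → 5.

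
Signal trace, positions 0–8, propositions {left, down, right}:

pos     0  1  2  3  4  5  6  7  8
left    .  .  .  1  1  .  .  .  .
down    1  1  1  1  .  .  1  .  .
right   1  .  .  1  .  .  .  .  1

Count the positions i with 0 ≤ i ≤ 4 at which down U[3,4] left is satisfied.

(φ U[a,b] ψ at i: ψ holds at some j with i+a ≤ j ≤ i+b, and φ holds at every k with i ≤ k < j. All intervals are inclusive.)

Evaluate at each i in [0,4]:
  i=0: ✓ (rhs at j=3; lhs holds on [0,2])
  i=1: ✓ (rhs at j=4; lhs holds on [1,3])
  i=2: ✗ (no rhs in [5,6])
  i=3: ✗ (no rhs in [6,7])
  i=4: ✗ (no rhs in [7,8])
Positions where it holds: {0, 1} → 2.

2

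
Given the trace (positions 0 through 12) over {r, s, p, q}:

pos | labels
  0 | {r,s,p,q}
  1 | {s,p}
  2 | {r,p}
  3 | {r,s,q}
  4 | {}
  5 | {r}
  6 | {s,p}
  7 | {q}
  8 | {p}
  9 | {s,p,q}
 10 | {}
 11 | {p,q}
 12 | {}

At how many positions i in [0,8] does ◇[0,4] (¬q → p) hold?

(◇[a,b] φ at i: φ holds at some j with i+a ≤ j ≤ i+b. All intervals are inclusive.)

Evaluate at each i in [0,8]:
  i=0: ✓ (witness j=0)
  i=1: ✓ (witness j=1)
  i=2: ✓ (witness j=2)
  i=3: ✓ (witness j=3)
  i=4: ✓ (witness j=6)
  i=5: ✓ (witness j=6)
  i=6: ✓ (witness j=6)
  i=7: ✓ (witness j=7)
  i=8: ✓ (witness j=8)
Positions where it holds: {0, 1, 2, 3, 4, 5, 6, 7, 8} → 9.

9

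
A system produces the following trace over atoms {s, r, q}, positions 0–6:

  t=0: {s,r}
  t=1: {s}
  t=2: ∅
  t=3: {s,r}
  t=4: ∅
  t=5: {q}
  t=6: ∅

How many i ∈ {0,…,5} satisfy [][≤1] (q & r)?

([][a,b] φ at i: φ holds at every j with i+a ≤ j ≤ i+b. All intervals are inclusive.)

Evaluate at each i in [0,5]:
  i=0: ✗ (fails at j=0)
  i=1: ✗ (fails at j=1)
  i=2: ✗ (fails at j=2)
  i=3: ✗ (fails at j=3)
  i=4: ✗ (fails at j=4)
  i=5: ✗ (fails at j=5)
Positions where it holds: {} → 0.

0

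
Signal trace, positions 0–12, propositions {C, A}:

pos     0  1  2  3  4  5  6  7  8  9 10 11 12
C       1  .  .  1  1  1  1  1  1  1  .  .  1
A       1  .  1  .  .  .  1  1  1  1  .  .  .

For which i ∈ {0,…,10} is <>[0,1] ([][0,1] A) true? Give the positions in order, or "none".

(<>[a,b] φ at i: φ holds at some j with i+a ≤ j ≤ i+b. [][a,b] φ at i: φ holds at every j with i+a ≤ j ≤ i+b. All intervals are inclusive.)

5, 6, 7, 8

Evaluate at each i in [0,10]:
  i=0: ✗ (none in [0,1])
  i=1: ✗ (none in [1,2])
  i=2: ✗ (none in [2,3])
  i=3: ✗ (none in [3,4])
  i=4: ✗ (none in [4,5])
  i=5: ✓ (witness j=6)
  i=6: ✓ (witness j=6)
  i=7: ✓ (witness j=7)
  i=8: ✓ (witness j=8)
  i=9: ✗ (none in [9,10])
  i=10: ✗ (none in [10,11])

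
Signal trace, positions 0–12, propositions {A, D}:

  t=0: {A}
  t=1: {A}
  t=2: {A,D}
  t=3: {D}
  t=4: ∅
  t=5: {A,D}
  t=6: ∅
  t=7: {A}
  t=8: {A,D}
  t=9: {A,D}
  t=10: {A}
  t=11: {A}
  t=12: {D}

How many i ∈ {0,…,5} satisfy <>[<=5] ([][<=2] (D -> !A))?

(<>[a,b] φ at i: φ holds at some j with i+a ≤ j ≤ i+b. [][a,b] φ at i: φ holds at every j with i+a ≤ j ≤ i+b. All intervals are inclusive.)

Evaluate at each i in [0,5]:
  i=0: ✗ (none in [0,5])
  i=1: ✗ (none in [1,6])
  i=2: ✗ (none in [2,7])
  i=3: ✗ (none in [3,8])
  i=4: ✗ (none in [4,9])
  i=5: ✓ (witness j=10)
Positions where it holds: {5} → 1.

1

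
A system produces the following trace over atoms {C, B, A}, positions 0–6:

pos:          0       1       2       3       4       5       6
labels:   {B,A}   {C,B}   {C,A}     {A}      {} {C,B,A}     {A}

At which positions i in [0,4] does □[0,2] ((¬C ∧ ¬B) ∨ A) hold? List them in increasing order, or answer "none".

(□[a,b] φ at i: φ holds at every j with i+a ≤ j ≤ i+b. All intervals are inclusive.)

Evaluate at each i in [0,4]:
  i=0: ✗ (fails at j=1)
  i=1: ✗ (fails at j=1)
  i=2: ✓ (all of [2,4])
  i=3: ✓ (all of [3,5])
  i=4: ✓ (all of [4,6])

2, 3, 4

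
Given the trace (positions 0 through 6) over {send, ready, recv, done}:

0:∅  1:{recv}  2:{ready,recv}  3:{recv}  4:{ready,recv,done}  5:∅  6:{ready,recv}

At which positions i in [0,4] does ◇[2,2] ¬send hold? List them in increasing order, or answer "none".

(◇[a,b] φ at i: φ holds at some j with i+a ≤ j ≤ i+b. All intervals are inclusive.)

Evaluate at each i in [0,4]:
  i=0: ✓ (witness j=2)
  i=1: ✓ (witness j=3)
  i=2: ✓ (witness j=4)
  i=3: ✓ (witness j=5)
  i=4: ✓ (witness j=6)

0, 1, 2, 3, 4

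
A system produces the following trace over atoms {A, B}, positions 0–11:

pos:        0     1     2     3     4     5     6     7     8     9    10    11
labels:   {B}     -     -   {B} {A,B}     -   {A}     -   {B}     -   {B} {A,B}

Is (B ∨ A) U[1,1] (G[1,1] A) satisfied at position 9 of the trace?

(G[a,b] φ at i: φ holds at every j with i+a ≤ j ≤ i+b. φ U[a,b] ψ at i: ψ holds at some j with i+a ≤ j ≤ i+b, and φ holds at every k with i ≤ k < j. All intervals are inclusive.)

Does not hold

Need some j in [10,10] with G[1,1] A, and (B ∨ A) at every k in [9,j-1].
  j=10: G[1,1] A holds, but (B ∨ A) fails at k=9 → not this j.
No j in the window works → until fails.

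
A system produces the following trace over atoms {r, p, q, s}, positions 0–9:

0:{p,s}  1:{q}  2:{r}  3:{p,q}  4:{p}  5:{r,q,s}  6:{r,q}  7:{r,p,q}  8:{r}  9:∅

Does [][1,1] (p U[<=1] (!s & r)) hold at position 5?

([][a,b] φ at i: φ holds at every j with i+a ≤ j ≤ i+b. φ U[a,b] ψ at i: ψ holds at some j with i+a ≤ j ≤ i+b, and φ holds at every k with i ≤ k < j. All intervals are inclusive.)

Check (p U[<=1] (!s & r)) at every j in [6,6]:
  j=6: holds
All positions satisfy it → formula holds.

Yes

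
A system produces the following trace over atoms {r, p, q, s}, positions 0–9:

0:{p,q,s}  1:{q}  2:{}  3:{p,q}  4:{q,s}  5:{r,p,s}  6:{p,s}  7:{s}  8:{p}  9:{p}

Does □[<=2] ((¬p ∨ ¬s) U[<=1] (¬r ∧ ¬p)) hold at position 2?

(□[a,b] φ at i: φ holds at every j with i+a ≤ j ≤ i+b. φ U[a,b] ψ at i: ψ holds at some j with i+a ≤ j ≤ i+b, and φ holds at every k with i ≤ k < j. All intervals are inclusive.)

Check ((¬p ∨ ¬s) U[<=1] (¬r ∧ ¬p)) at every j in [2,4]:
  j=2: holds
  j=3: holds
  j=4: holds
All positions satisfy it → formula holds.

Yes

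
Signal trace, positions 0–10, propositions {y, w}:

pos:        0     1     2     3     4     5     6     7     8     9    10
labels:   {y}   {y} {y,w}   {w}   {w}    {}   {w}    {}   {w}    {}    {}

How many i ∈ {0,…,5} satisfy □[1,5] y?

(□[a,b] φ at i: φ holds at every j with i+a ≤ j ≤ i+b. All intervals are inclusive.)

0

Evaluate at each i in [0,5]:
  i=0: ✗ (fails at j=3)
  i=1: ✗ (fails at j=3)
  i=2: ✗ (fails at j=3)
  i=3: ✗ (fails at j=4)
  i=4: ✗ (fails at j=5)
  i=5: ✗ (fails at j=6)
Positions where it holds: {} → 0.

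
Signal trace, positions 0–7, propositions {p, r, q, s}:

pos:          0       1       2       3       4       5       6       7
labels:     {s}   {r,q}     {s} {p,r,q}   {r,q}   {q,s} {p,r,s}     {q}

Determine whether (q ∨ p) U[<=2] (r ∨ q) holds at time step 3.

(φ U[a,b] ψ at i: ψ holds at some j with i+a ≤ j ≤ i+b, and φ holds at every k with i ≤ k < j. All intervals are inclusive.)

True

Need some j in [3,5] with (r ∨ q), and (q ∨ p) at every k in [3,j-1].
  j=3: (r ∨ q) holds; no prefix to check → satisfied.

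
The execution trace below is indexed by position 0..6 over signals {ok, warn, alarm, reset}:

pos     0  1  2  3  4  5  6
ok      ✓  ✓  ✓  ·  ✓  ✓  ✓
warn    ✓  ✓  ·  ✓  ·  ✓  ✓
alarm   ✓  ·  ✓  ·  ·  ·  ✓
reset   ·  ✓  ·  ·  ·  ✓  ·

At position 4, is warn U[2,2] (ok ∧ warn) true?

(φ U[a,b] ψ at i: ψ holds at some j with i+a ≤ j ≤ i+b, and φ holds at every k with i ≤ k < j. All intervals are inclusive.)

Need some j in [6,6] with (ok ∧ warn), and warn at every k in [4,j-1].
  j=6: (ok ∧ warn) holds, but warn fails at k=4 → not this j.
No j in the window works → until fails.

False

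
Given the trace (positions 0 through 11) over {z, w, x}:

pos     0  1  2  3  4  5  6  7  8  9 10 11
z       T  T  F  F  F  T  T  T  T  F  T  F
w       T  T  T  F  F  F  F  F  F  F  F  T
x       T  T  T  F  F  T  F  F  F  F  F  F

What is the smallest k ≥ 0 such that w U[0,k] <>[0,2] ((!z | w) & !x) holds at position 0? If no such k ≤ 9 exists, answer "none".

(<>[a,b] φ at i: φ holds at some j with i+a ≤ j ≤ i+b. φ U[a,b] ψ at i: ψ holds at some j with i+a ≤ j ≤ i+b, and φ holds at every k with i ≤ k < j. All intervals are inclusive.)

Need earliest j ≥ 0 with <>[0,2] ((!z | w) & !x), and w at every k in [0,j-1].
  j=0: rhs fails.
  j=1: rhs holds; lhs holds on [0,0]. k = 1.

1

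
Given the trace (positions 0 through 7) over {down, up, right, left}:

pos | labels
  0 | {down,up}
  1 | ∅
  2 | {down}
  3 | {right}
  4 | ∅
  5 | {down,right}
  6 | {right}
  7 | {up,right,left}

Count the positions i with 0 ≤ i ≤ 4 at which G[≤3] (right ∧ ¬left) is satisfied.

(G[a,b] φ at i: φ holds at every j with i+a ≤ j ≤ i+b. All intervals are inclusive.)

Evaluate at each i in [0,4]:
  i=0: ✗ (fails at j=0)
  i=1: ✗ (fails at j=1)
  i=2: ✗ (fails at j=2)
  i=3: ✗ (fails at j=4)
  i=4: ✗ (fails at j=4)
Positions where it holds: {} → 0.

0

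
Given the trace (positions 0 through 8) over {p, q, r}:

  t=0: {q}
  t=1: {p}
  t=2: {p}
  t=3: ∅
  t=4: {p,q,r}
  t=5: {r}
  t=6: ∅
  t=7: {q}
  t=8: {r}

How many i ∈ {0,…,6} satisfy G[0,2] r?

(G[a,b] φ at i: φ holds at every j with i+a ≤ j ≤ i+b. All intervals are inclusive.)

Evaluate at each i in [0,6]:
  i=0: ✗ (fails at j=0)
  i=1: ✗ (fails at j=1)
  i=2: ✗ (fails at j=2)
  i=3: ✗ (fails at j=3)
  i=4: ✗ (fails at j=6)
  i=5: ✗ (fails at j=6)
  i=6: ✗ (fails at j=6)
Positions where it holds: {} → 0.

0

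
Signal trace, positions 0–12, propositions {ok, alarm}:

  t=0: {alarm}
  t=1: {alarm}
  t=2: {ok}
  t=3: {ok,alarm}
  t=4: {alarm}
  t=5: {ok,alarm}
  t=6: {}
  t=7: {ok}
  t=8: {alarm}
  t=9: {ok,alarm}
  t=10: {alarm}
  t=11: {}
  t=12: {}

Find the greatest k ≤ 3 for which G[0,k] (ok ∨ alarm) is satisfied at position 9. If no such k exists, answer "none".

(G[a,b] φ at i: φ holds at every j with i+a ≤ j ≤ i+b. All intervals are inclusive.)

(ok ∨ alarm) must hold from j=9 onward; find where it first fails.
  j=9: holds
  j=10: holds
  j=11: fails
Holds on [9,10], so largest k = 1.

1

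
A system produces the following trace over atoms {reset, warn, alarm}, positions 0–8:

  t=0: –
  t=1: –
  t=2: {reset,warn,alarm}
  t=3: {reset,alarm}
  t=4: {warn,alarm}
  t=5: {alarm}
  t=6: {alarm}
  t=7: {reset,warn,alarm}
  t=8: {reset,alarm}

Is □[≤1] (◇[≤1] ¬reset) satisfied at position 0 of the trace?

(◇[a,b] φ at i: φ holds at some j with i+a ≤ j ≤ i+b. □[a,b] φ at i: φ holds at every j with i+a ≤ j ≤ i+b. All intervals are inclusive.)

True

Check ◇[≤1] ¬reset at every j in [0,1]:
  j=0: holds (witness at 0)
  j=1: holds (witness at 1)
All positions satisfy it → formula holds.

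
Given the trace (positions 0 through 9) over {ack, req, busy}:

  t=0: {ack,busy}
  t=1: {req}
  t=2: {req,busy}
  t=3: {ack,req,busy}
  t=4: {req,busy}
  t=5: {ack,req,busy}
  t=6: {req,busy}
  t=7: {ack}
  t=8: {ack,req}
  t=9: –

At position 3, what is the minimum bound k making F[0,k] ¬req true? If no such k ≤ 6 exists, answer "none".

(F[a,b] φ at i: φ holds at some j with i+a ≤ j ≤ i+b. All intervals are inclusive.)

4

Scan j = 3,4,… for ¬req:
  j=3: fails
  j=4: fails
  j=5: fails
  j=6: fails
  j=7: holds
First hit at j=7, so smallest k = 7-3 = 4.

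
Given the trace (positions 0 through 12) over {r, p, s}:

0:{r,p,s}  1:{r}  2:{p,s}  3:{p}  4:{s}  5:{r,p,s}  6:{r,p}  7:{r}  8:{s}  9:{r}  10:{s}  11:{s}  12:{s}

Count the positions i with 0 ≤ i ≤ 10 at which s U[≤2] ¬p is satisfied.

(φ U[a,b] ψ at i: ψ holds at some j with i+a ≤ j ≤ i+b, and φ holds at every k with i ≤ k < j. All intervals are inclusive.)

Evaluate at each i in [0,10]:
  i=0: ✓ (rhs at j=1; lhs holds on [0,0])
  i=1: ✓ (rhs at j=1)
  i=2: ✗ (lhs fails at k=3 before rhs at j=4)
  i=3: ✗ (lhs fails at k=3 before rhs at j=4)
  i=4: ✓ (rhs at j=4)
  i=5: ✗ (lhs fails at k=6 before rhs at j=7)
  i=6: ✗ (lhs fails at k=6 before rhs at j=7)
  i=7: ✓ (rhs at j=7)
  i=8: ✓ (rhs at j=8)
  i=9: ✓ (rhs at j=9)
  i=10: ✓ (rhs at j=10)
Positions where it holds: {0, 1, 4, 7, 8, 9, 10} → 7.

7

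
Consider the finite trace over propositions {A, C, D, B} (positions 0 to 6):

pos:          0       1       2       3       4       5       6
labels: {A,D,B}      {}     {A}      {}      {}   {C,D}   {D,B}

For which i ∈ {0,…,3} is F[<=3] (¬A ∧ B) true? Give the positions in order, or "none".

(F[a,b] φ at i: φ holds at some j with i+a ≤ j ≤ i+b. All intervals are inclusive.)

3

Evaluate at each i in [0,3]:
  i=0: ✗ (none in [0,3])
  i=1: ✗ (none in [1,4])
  i=2: ✗ (none in [2,5])
  i=3: ✓ (witness j=6)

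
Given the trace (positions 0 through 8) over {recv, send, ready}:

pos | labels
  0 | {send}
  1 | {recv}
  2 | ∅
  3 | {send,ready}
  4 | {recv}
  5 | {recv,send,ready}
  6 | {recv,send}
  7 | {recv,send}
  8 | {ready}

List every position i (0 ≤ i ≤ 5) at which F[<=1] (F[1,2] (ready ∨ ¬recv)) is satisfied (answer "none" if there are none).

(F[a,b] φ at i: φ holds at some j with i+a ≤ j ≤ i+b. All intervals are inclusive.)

0, 1, 2, 3, 4, 5

Evaluate at each i in [0,5]:
  i=0: ✓ (witness j=0)
  i=1: ✓ (witness j=1)
  i=2: ✓ (witness j=2)
  i=3: ✓ (witness j=3)
  i=4: ✓ (witness j=4)
  i=5: ✓ (witness j=6)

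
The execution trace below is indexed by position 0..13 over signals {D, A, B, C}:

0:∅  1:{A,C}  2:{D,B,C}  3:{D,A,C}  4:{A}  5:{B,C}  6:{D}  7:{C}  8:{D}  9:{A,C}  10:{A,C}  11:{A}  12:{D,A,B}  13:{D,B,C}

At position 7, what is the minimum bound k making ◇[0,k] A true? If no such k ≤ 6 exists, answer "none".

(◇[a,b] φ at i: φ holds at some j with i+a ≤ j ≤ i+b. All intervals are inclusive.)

2

Scan j = 7,8,… for A:
  j=7: fails
  j=8: fails
  j=9: holds
First hit at j=9, so smallest k = 9-7 = 2.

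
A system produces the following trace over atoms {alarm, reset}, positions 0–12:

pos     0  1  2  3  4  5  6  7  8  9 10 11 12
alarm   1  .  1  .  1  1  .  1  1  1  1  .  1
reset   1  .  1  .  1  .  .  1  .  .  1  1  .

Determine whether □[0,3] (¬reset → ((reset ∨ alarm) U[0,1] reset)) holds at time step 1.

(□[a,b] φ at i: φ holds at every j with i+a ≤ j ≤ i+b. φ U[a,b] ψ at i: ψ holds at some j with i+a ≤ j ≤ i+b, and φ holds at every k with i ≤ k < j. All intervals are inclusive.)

Check (¬reset → ((reset ∨ alarm) U[0,1] reset)) at every j in [1,4]:
  j=1: antecedent true; consequent fails → ✗
  j=2: antecedent false → ✓
  j=3: antecedent true; consequent fails → ✗
  j=4: antecedent false → ✓
Fails at j=1 → formula fails.

No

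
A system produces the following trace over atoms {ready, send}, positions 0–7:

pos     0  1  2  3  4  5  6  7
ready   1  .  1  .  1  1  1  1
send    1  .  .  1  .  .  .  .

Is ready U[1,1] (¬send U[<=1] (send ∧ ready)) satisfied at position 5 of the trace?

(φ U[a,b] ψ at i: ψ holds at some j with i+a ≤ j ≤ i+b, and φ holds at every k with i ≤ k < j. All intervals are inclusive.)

Does not hold

Need some j in [6,6] with (¬send U[<=1] (send ∧ ready)), and ready at every k in [5,j-1].
  j=6: (¬send U[<=1] (send ∧ ready)) — fails.
No j in the window works → until fails.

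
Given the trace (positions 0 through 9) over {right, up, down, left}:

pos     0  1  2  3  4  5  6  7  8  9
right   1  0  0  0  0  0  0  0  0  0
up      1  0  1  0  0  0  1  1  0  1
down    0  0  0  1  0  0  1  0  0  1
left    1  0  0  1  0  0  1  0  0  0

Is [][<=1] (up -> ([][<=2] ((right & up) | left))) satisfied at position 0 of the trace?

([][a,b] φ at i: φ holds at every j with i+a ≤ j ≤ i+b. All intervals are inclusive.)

Check (up -> ([][<=2] ((right & up) | left))) at every j in [0,1]:
  j=0: antecedent true; consequent fails at 1 → ✗
  j=1: antecedent false → ✓
Fails at j=0 → formula fails.

Does not hold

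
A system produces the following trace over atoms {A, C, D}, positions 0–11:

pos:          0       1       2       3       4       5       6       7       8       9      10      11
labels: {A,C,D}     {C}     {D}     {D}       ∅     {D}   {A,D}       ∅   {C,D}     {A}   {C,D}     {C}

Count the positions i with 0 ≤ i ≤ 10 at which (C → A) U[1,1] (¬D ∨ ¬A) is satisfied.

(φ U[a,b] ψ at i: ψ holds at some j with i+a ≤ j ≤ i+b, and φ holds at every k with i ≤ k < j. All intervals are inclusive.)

Evaluate at each i in [0,10]:
  i=0: ✓ (rhs at j=1; lhs holds on [0,0])
  i=1: ✗ (lhs fails at k=1 before rhs at j=2)
  i=2: ✓ (rhs at j=3; lhs holds on [2,2])
  i=3: ✓ (rhs at j=4; lhs holds on [3,3])
  i=4: ✓ (rhs at j=5; lhs holds on [4,4])
  i=5: ✗ (no rhs in [6,6])
  i=6: ✓ (rhs at j=7; lhs holds on [6,6])
  i=7: ✓ (rhs at j=8; lhs holds on [7,7])
  i=8: ✗ (lhs fails at k=8 before rhs at j=9)
  i=9: ✓ (rhs at j=10; lhs holds on [9,9])
  i=10: ✗ (lhs fails at k=10 before rhs at j=11)
Positions where it holds: {0, 2, 3, 4, 6, 7, 9} → 7.

7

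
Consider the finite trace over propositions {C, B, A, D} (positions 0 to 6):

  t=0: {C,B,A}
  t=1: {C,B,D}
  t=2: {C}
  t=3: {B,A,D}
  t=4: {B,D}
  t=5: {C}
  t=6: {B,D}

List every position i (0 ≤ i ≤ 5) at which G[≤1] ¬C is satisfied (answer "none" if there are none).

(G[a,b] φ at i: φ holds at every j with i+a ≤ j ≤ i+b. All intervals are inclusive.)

3

Evaluate at each i in [0,5]:
  i=0: ✗ (fails at j=0)
  i=1: ✗ (fails at j=1)
  i=2: ✗ (fails at j=2)
  i=3: ✓ (all of [3,4])
  i=4: ✗ (fails at j=5)
  i=5: ✗ (fails at j=5)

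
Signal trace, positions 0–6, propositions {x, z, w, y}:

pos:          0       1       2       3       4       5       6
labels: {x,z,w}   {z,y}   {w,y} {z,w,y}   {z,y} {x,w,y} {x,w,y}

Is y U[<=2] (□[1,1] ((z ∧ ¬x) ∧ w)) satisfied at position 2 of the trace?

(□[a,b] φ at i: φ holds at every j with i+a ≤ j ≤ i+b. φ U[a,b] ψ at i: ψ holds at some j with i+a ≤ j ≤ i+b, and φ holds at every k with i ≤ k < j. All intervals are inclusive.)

True

Need some j in [2,4] with □[1,1] ((z ∧ ¬x) ∧ w), and y at every k in [2,j-1].
  j=2: □[1,1] ((z ∧ ¬x) ∧ w) holds; no prefix to check → satisfied.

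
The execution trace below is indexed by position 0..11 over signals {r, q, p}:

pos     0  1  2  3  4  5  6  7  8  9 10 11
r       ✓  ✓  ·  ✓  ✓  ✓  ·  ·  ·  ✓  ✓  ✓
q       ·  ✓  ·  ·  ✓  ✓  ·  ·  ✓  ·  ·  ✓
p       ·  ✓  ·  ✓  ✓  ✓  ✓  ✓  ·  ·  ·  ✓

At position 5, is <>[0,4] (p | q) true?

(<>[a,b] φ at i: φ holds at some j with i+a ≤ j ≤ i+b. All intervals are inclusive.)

Holds

Check (p | q) at each j in [5,9]:
  j=5: true
  j=6: true
  j=7: true
  j=8: true
  j=9: false
Found at j=5 → formula holds.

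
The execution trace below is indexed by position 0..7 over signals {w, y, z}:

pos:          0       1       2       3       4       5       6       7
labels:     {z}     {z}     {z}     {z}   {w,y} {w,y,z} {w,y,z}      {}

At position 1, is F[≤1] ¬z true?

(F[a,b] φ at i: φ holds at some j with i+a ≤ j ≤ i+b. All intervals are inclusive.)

Check ¬z at each j in [1,2]:
  j=1: false
  j=2: false
No position in the window satisfies it → formula fails.

No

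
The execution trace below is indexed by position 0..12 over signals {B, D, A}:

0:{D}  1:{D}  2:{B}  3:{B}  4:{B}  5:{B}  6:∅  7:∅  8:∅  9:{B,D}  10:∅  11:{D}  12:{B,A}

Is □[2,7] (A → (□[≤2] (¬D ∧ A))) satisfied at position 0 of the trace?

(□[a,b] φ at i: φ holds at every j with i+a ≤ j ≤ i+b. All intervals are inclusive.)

Check (A → (□[≤2] (¬D ∧ A))) at every j in [2,7]:
  j=2: antecedent false → ✓
  j=3: antecedent false → ✓
  j=4: antecedent false → ✓
  j=5: antecedent false → ✓
  j=6: antecedent false → ✓
  j=7: antecedent false → ✓
All positions satisfy it → formula holds.

True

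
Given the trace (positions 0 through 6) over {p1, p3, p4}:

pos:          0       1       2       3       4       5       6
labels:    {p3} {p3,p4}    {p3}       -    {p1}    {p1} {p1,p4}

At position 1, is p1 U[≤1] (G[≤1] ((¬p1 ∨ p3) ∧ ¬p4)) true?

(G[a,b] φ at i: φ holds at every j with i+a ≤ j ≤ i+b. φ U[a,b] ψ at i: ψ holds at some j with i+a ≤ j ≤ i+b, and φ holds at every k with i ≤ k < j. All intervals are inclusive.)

Does not hold

Need some j in [1,2] with G[≤1] ((¬p1 ∨ p3) ∧ ¬p4), and p1 at every k in [1,j-1].
  j=1: G[≤1] ((¬p1 ∨ p3) ∧ ¬p4) — fails at 1.
  j=2: G[≤1] ((¬p1 ∨ p3) ∧ ¬p4) holds, but p1 fails at k=1 → not this j.
No j in the window works → until fails.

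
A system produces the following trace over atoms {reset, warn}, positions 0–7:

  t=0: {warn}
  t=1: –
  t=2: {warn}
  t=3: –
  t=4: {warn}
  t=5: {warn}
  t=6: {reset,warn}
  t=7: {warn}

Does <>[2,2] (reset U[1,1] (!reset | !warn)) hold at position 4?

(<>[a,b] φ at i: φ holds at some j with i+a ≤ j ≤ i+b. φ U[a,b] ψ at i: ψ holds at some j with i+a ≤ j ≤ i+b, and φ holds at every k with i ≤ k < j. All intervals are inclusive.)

Check (reset U[1,1] (!reset | !warn)) at each j in [6,6]:
  j=6: holds
Found at j=6 → formula holds.

True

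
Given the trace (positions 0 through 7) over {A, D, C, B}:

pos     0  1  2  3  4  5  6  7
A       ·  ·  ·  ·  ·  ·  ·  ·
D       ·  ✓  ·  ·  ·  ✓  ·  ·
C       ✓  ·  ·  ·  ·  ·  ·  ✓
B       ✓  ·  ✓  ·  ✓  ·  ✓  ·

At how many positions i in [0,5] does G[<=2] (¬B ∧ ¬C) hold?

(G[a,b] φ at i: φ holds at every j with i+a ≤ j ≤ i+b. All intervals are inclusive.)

0

Evaluate at each i in [0,5]:
  i=0: ✗ (fails at j=0)
  i=1: ✗ (fails at j=2)
  i=2: ✗ (fails at j=2)
  i=3: ✗ (fails at j=4)
  i=4: ✗ (fails at j=4)
  i=5: ✗ (fails at j=6)
Positions where it holds: {} → 0.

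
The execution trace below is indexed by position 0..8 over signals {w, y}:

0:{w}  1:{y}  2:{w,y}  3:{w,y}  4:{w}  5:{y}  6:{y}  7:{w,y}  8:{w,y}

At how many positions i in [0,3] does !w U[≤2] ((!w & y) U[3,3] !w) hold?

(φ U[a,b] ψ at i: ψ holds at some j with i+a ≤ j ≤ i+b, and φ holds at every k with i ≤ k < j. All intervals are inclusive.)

0

Evaluate at each i in [0,3]:
  i=0: ✗ (no rhs in [0,2])
  i=1: ✗ (no rhs in [1,3])
  i=2: ✗ (no rhs in [2,4])
  i=3: ✗ (no rhs in [3,5])
Positions where it holds: {} → 0.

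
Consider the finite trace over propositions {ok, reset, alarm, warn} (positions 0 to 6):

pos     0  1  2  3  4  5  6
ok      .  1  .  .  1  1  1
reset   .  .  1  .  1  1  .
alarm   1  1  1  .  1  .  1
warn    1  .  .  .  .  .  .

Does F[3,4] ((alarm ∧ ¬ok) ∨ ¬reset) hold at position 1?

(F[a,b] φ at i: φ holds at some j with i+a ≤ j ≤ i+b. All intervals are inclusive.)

Check ((alarm ∧ ¬ok) ∨ ¬reset) at each j in [4,5]:
  j=4: false
  j=5: false
No position in the window satisfies it → formula fails.

False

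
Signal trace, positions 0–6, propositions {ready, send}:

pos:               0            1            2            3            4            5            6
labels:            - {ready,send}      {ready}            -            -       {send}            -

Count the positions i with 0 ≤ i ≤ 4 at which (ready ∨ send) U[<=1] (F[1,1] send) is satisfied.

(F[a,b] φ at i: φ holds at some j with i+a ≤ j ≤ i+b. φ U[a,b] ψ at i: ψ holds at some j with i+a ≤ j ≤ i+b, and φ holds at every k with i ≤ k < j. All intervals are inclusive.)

Evaluate at each i in [0,4]:
  i=0: ✓ (rhs at j=0)
  i=1: ✗ (no rhs in [1,2])
  i=2: ✗ (no rhs in [2,3])
  i=3: ✗ (lhs fails at k=3 before rhs at j=4)
  i=4: ✓ (rhs at j=4)
Positions where it holds: {0, 4} → 2.

2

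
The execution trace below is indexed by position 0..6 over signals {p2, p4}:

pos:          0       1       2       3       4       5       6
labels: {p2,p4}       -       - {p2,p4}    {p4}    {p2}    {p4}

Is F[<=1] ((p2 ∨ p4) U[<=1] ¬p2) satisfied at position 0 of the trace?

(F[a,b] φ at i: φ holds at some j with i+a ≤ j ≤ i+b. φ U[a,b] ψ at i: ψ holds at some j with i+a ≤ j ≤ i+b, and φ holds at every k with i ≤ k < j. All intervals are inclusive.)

Holds

Check ((p2 ∨ p4) U[<=1] ¬p2) at each j in [0,1]:
  j=0: holds
  j=1: holds
Found at j=0 → formula holds.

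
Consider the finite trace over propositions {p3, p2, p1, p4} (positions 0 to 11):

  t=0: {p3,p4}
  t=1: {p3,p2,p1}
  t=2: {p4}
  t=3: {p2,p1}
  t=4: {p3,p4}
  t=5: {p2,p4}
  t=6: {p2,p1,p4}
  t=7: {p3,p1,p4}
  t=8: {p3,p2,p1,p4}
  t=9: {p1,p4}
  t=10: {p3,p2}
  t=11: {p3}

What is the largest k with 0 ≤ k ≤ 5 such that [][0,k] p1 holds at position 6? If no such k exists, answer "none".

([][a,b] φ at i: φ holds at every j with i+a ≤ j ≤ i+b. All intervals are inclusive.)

p1 must hold from j=6 onward; find where it first fails.
  j=6: holds
  j=7: holds
  j=8: holds
  j=9: holds
  j=10: fails
Holds on [6,9], so largest k = 3.

3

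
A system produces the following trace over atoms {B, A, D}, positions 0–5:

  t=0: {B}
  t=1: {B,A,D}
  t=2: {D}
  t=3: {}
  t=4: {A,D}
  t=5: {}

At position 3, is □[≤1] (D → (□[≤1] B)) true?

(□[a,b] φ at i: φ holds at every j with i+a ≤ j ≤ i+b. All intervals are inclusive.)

Check (D → (□[≤1] B)) at every j in [3,4]:
  j=3: antecedent false → ✓
  j=4: antecedent true; consequent fails at 4 → ✗
Fails at j=4 → formula fails.

Does not hold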